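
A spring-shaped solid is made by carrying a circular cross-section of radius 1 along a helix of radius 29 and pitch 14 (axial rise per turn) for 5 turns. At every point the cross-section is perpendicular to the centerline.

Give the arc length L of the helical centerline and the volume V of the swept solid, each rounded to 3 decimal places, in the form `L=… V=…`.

2πR = 2π·29 = 182.212374
per-turn = √(182.212374² + 14²) = √(33201.3492 + 196) = √33397.3492 = 182.749416
L = 5 × 182.749416 = 913.747082
V = π·1² × L = 3.141593 × 913.747082 = 2870.621121

L=913.747 V=2870.621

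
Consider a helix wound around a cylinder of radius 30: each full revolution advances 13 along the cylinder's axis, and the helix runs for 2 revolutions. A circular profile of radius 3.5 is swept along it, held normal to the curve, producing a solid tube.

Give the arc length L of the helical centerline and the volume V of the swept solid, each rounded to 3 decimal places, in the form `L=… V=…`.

L=377.887 V=14542.782

2πR = 2π·30 = 188.495559
per-turn = √(188.495559² + 13²) = √(35530.5758 + 169) = √35699.5758 = 188.943314
L = 2 × 188.943314 = 377.886628
V = π·3.5² × L = 38.484510 × 377.886628 = 14542.781704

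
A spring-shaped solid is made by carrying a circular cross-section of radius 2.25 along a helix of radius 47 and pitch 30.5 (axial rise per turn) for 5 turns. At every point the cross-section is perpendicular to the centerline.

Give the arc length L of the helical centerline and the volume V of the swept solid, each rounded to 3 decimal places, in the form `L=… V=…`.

2πR = 2π·47 = 295.309709
per-turn = √(295.309709² + 30.5²) = √(87207.8245 + 930.25) = √88138.0745 = 296.880573
L = 5 × 296.880573 = 1484.402864
V = π·2.25² × L = 15.904313 × 1484.402864 = 23608.407481

L=1484.403 V=23608.407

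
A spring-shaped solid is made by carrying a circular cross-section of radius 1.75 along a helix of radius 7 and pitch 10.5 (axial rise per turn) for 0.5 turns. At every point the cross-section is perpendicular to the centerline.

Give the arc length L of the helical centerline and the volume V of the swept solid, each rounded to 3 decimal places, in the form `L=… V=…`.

L=22.609 V=217.525

2πR = 2π·7 = 43.982297
per-turn = √(43.982297² + 10.5²) = √(1934.4425 + 110.25) = √2044.6925 = 45.218276
L = 0.5 × 45.218276 = 22.609138
V = π·1.75² × L = 9.621128 × 22.609138 = 217.525398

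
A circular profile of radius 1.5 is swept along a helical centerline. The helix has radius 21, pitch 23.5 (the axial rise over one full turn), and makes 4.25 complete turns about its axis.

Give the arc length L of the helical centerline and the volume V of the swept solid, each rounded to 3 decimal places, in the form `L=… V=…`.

2πR = 2π·21 = 131.946891
per-turn = √(131.946891² + 23.5²) = √(17409.9822 + 552.25) = √17962.2322 = 134.023252
L = 4.25 × 134.023252 = 569.598822
V = π·1.5² × L = 7.068583 × 569.598822 = 4026.256821

L=569.599 V=4026.257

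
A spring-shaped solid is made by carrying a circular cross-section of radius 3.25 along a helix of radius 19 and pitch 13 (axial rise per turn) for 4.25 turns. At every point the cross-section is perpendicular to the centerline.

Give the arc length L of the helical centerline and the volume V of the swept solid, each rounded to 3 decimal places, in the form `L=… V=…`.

L=510.367 V=16935.531

2πR = 2π·19 = 119.380521
per-turn = √(119.380521² + 13²) = √(14251.7088 + 169) = √14420.7088 = 120.086255
L = 4.25 × 120.086255 = 510.366586
V = π·3.25² × L = 33.183072 × 510.366586 = 16935.531369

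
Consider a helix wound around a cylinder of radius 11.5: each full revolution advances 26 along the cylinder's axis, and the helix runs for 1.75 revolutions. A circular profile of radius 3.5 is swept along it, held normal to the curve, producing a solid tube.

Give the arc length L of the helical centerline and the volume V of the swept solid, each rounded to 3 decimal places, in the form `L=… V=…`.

L=134.386 V=5171.784

2πR = 2π·11.5 = 72.256631
per-turn = √(72.256631² + 26²) = √(5221.0207 + 676) = √5897.0207 = 76.792062
L = 1.75 × 76.792062 = 134.386108
V = π·3.5² × L = 38.484510 × 134.386108 = 5171.783512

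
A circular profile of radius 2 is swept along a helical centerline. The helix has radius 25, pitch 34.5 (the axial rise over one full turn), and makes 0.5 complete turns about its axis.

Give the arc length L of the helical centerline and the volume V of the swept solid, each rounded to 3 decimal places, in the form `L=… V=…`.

L=80.412 V=1010.485

2πR = 2π·25 = 157.079633
per-turn = √(157.079633² + 34.5²) = √(24674.0110 + 1190.25) = √25864.2610 = 160.823695
L = 0.5 × 160.823695 = 80.411848
V = π·2² × L = 12.566371 × 80.411848 = 1010.485080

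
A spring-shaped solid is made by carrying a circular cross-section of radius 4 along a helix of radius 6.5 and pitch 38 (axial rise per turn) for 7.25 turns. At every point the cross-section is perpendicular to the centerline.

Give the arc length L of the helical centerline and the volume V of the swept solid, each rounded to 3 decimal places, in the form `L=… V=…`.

2πR = 2π·6.5 = 40.840704
per-turn = √(40.840704² + 38²) = √(1667.9631 + 1444) = √3111.9631 = 55.784972
L = 7.25 × 55.784972 = 404.441050
V = π·4² × L = 50.265482 × 404.441050 = 20329.424493

L=404.441 V=20329.424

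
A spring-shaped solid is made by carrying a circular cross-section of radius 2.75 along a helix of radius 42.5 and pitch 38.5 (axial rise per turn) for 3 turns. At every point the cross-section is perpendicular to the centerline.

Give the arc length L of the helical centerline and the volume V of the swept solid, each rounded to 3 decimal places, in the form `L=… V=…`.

L=809.389 V=19229.713

2πR = 2π·42.5 = 267.035376
per-turn = √(267.035376² + 38.5²) = √(71307.8918 + 1482.25) = √72790.1418 = 269.796482
L = 3 × 269.796482 = 809.389447
V = π·2.75² × L = 23.758294 × 809.389447 = 19229.712790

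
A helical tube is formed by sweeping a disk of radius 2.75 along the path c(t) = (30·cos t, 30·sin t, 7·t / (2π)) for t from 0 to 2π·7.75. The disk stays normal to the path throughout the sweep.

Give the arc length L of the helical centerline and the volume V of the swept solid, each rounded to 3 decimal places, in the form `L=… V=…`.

2πR = 2π·30 = 188.495559
per-turn = √(188.495559² + 7²) = √(35530.5758 + 49) = √35579.5758 = 188.625491
L = 7.75 × 188.625491 = 1461.847555
V = π·2.75² × L = 23.758294 × 1461.847555 = 34731.004643

L=1461.848 V=34731.005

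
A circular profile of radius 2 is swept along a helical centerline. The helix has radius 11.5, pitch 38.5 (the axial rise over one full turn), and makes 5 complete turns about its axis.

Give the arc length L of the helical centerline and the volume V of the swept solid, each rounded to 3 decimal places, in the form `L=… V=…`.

L=409.368 V=5144.264

2πR = 2π·11.5 = 72.256631
per-turn = √(72.256631² + 38.5²) = √(5221.0207 + 1482.25) = √6703.2707 = 81.873504
L = 5 × 81.873504 = 409.367522
V = π·2² × L = 12.566371 × 409.367522 = 5144.264001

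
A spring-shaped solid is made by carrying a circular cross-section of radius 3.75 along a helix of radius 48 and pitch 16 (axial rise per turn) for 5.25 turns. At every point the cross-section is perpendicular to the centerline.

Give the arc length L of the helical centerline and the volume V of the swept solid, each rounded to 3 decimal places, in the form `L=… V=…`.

L=1585.589 V=70049.190

2πR = 2π·48 = 301.592895
per-turn = √(301.592895² + 16²) = √(90958.2742 + 256) = √91214.2742 = 302.017010
L = 5.25 × 302.017010 = 1585.589301
V = π·3.75² × L = 44.178647 × 1585.589301 = 70049.189527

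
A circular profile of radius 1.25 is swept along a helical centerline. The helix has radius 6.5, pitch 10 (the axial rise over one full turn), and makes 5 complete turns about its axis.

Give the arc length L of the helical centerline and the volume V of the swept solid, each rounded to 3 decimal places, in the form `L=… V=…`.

L=210.236 V=1031.992

2πR = 2π·6.5 = 40.840704
per-turn = √(40.840704² + 10²) = √(1667.9631 + 100) = √1767.9631 = 42.047154
L = 5 × 42.047154 = 210.235769
V = π·1.25² × L = 4.908739 × 210.235769 = 1031.992418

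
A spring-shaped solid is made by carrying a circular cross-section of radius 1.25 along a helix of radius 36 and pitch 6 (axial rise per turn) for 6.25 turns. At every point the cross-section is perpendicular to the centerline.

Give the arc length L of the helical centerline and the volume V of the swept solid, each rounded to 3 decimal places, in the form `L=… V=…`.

L=1414.214 V=6942.007

2πR = 2π·36 = 226.194671
per-turn = √(226.194671² + 6²) = √(51164.0292 + 36) = √51200.0292 = 226.274235
L = 6.25 × 226.274235 = 1414.213966
V = π·1.25² × L = 4.908739 × 1414.213966 = 6942.006571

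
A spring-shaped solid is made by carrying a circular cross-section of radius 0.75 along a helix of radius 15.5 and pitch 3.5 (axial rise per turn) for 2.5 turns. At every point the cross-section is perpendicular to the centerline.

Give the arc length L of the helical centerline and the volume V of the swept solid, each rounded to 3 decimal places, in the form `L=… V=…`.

2πR = 2π·15.5 = 97.389372
per-turn = √(97.389372² + 3.5²) = √(9484.6898 + 12.25) = √9496.9398 = 97.452244
L = 2.5 × 97.452244 = 243.630610
V = π·0.75² × L = 1.767146 × 243.630610 = 430.530825

L=243.631 V=430.531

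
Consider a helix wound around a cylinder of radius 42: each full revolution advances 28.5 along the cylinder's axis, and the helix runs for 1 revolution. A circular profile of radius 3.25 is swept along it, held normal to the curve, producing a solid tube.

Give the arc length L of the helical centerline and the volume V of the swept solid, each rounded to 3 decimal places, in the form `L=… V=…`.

L=265.428 V=8807.726

2πR = 2π·42 = 263.893783
per-turn = √(263.893783² + 28.5²) = √(69639.9287 + 812.25) = √70452.1787 = 265.428293
L = 1 × 265.428293 = 265.428293
V = π·3.25² × L = 33.183072 × 265.428293 = 8807.726260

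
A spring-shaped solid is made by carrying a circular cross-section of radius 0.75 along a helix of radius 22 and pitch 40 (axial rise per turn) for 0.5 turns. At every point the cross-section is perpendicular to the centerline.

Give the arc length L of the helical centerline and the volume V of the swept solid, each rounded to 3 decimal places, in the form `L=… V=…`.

L=71.951 V=127.147

2πR = 2π·22 = 138.230077
per-turn = √(138.230077² + 40²) = √(19107.5541 + 1600) = √20707.5541 = 143.901196
L = 0.5 × 143.901196 = 71.950598
V = π·0.75² × L = 1.767146 × 71.950598 = 127.147202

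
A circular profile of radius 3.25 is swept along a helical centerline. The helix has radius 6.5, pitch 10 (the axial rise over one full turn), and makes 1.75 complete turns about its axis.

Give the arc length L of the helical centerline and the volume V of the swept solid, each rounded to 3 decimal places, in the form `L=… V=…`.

2πR = 2π·6.5 = 40.840704
per-turn = √(40.840704² + 10²) = √(1667.9631 + 100) = √1767.9631 = 42.047154
L = 1.75 × 42.047154 = 73.582519
V = π·3.25² × L = 33.183072 × 73.582519 = 2441.694061

L=73.583 V=2441.694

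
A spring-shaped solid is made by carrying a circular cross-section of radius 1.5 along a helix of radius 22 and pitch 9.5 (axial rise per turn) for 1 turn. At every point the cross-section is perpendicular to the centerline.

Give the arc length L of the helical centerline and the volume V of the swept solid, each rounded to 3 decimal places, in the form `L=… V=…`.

L=138.556 V=979.396

2πR = 2π·22 = 138.230077
per-turn = √(138.230077² + 9.5²) = √(19107.5541 + 90.25) = √19197.8041 = 138.556141
L = 1 × 138.556141 = 138.556141
V = π·1.5² × L = 7.068583 × 138.556141 = 979.395646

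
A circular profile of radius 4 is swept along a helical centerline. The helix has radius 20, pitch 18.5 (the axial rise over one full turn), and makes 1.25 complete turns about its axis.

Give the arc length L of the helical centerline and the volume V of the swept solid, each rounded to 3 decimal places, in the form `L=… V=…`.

L=158.773 V=7980.787

2πR = 2π·20 = 125.663706
per-turn = √(125.663706² + 18.5²) = √(15791.3670 + 342.25) = √16133.6170 = 127.018176
L = 1.25 × 127.018176 = 158.772720
V = π·4² × L = 50.265482 × 158.772720 = 7980.787374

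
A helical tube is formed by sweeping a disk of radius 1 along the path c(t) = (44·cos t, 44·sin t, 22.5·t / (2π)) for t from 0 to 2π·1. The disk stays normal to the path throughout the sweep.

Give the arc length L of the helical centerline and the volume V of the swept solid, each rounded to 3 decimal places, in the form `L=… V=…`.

2πR = 2π·44 = 276.460154
per-turn = √(276.460154² + 22.5²) = √(76430.2165 + 506.25) = √76936.4665 = 277.374235
L = 1 × 277.374235 = 277.374235
V = π·1² × L = 3.141593 × 277.374235 = 871.396860

L=277.374 V=871.397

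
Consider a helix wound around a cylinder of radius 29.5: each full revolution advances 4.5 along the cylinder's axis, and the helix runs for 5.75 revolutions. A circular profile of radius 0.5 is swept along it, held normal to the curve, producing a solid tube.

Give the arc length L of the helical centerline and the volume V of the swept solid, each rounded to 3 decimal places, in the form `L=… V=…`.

2πR = 2π·29.5 = 185.353967
per-turn = √(185.353967² + 4.5²) = √(34356.0929 + 20.25) = √34376.3429 = 185.408584
L = 5.75 × 185.408584 = 1066.099356
V = π·0.5² × L = 0.785398 × 1066.099356 = 837.312477

L=1066.099 V=837.312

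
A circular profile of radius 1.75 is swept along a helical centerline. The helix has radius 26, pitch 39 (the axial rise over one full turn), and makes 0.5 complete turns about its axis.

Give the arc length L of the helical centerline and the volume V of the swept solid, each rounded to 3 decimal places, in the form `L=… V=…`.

2πR = 2π·26 = 163.362818
per-turn = √(163.362818² + 39²) = √(26687.4103 + 1521) = √28208.4103 = 167.953596
L = 0.5 × 167.953596 = 83.976798
V = π·1.75² × L = 9.621128 × 83.976798 = 807.951479

L=83.977 V=807.951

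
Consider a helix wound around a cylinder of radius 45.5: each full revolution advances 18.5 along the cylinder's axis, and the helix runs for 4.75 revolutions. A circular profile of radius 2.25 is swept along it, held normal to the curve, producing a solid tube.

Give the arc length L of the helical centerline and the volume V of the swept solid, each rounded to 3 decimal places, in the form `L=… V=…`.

L=1360.794 V=21642.489

2πR = 2π·45.5 = 285.884931
per-turn = √(285.884931² + 18.5²) = √(81730.1940 + 342.25) = √82072.4440 = 286.482886
L = 4.75 × 286.482886 = 1360.793709
V = π·2.25² × L = 15.904313 × 1360.793709 = 21642.488818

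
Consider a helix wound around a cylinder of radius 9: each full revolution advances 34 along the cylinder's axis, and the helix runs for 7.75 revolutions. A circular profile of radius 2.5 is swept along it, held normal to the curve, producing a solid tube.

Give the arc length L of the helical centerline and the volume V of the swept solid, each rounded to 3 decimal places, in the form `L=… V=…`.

L=511.368 V=10040.687

2πR = 2π·9 = 56.548668
per-turn = √(56.548668² + 34²) = √(3197.7518 + 1156) = √4353.7518 = 65.982966
L = 7.75 × 65.982966 = 511.367988
V = π·2.5² × L = 19.634954 × 511.367988 = 10040.686963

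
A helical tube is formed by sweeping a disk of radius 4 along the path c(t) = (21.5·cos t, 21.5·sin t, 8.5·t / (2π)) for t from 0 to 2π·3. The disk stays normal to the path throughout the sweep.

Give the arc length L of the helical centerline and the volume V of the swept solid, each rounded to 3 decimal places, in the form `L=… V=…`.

L=406.067 V=20411.149

2πR = 2π·21.5 = 135.088484
per-turn = √(135.088484² + 8.5²) = √(18248.8985 + 72.25) = √18321.1485 = 135.355637
L = 3 × 135.355637 = 406.066912
V = π·4² × L = 50.265482 × 406.066912 = 20411.149230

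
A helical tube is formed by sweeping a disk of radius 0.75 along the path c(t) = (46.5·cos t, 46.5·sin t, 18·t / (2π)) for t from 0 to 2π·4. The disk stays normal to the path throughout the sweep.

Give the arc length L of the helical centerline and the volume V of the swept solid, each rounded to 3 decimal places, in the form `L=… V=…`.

2πR = 2π·46.5 = 292.168117
per-turn = √(292.168117² + 18²) = √(85362.2085 + 324) = √85686.2085 = 292.722067
L = 4 × 292.722067 = 1170.888268
V = π·0.75² × L = 1.767146 × 1170.888268 = 2069.130364

L=1170.888 V=2069.130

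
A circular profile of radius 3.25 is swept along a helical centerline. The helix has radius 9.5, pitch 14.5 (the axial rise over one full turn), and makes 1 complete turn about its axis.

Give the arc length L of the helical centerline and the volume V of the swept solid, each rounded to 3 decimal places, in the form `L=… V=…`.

2πR = 2π·9.5 = 59.690260
per-turn = √(59.690260² + 14.5²) = √(3562.9272 + 210.25) = √3773.1772 = 61.426193
L = 1 × 61.426193 = 61.426193
V = π·3.25² × L = 33.183072 × 61.426193 = 2038.309810

L=61.426 V=2038.310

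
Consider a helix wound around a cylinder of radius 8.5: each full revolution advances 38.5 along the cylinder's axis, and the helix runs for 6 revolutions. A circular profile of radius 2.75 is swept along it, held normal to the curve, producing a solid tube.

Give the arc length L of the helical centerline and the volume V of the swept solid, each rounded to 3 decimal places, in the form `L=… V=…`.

2πR = 2π·8.5 = 53.407075
per-turn = √(53.407075² + 38.5²) = √(2852.3157 + 1482.25) = √4334.5657 = 65.837418
L = 6 × 65.837418 = 395.024511
V = π·2.75² × L = 23.758294 × 395.024511 = 9385.108641

L=395.025 V=9385.109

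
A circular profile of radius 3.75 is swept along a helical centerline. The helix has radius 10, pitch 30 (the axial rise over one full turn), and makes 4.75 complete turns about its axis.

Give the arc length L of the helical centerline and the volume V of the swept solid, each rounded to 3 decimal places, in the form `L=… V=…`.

L=330.726 V=14611.010

2πR = 2π·10 = 62.831853
per-turn = √(62.831853² + 30²) = √(3947.8418 + 900) = √4847.8418 = 69.626444
L = 4.75 × 69.626444 = 330.725611
V = π·3.75² × L = 44.178647 × 330.725611 = 14611.009917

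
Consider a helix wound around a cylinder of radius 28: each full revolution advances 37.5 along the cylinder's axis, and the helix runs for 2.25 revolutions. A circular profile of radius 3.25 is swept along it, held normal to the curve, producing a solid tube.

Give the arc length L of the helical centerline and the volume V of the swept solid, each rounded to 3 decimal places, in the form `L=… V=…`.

2πR = 2π·28 = 175.929189
per-turn = √(175.929189² + 37.5²) = √(30951.0794 + 1406.25) = √32357.3294 = 179.881432
L = 2.25 × 179.881432 = 404.733221
V = π·3.25² × L = 33.183072 × 404.733221 = 13430.291773

L=404.733 V=13430.292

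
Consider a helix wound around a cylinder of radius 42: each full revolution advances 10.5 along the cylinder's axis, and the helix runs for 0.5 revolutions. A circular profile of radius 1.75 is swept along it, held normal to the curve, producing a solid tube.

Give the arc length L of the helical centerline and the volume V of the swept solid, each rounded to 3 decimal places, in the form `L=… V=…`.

2πR = 2π·42 = 263.893783
per-turn = √(263.893783² + 10.5²) = √(69639.9287 + 110.25) = √69750.1787 = 264.102591
L = 0.5 × 264.102591 = 132.051296
V = π·1.75² × L = 9.621128 × 132.051296 = 1270.482351

L=132.051 V=1270.482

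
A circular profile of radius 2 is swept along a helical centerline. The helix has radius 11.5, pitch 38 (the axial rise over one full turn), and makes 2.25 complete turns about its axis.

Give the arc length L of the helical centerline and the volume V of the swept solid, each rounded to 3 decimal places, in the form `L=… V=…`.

2πR = 2π·11.5 = 72.256631
per-turn = √(72.256631² + 38²) = √(5221.0207 + 1444) = √6665.0207 = 81.639578
L = 2.25 × 81.639578 = 183.689051
V = π·2² × L = 12.566371 × 183.689051 = 2308.304692

L=183.689 V=2308.305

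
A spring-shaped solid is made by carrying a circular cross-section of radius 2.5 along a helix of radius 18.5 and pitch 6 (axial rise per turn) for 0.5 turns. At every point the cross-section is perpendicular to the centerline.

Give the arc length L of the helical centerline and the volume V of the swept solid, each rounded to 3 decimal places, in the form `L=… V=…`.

L=58.197 V=1142.692

2πR = 2π·18.5 = 116.238928
per-turn = √(116.238928² + 6²) = √(13511.4884 + 36) = √13547.4884 = 116.393679
L = 0.5 × 116.393679 = 58.196839
V = π·2.5² × L = 19.634954 × 58.196839 = 1142.692268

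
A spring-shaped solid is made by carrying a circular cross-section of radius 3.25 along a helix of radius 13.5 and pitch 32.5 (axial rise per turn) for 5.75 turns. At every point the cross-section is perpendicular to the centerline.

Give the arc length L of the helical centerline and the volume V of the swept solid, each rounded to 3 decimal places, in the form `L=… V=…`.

L=522.307 V=17331.764

2πR = 2π·13.5 = 84.823002
per-turn = √(84.823002² + 32.5²) = √(7194.9416 + 1056.25) = √8251.1916 = 90.836070
L = 5.75 × 90.836070 = 522.307402
V = π·3.25² × L = 33.183072 × 522.307402 = 17331.764349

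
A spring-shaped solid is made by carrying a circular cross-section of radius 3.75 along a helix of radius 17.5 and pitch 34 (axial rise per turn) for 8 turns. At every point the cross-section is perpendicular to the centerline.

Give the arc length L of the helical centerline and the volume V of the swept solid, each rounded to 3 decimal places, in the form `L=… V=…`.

L=920.739 V=40677.019

2πR = 2π·17.5 = 109.955743
per-turn = √(109.955743² + 34²) = √(12090.2654 + 1156) = √13246.2654 = 115.092421
L = 8 × 115.092421 = 920.739369
V = π·3.75² × L = 44.178647 × 920.739369 = 40677.019264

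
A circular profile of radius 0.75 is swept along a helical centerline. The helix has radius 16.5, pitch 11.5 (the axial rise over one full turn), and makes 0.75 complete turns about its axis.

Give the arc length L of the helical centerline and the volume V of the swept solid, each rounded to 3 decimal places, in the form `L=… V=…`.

L=78.231 V=138.246

2πR = 2π·16.5 = 103.672558
per-turn = √(103.672558² + 11.5²) = √(10747.9992 + 132.25) = √10880.2492 = 104.308433
L = 0.75 × 104.308433 = 78.231325
V = π·0.75² × L = 1.767146 × 78.231325 = 138.246162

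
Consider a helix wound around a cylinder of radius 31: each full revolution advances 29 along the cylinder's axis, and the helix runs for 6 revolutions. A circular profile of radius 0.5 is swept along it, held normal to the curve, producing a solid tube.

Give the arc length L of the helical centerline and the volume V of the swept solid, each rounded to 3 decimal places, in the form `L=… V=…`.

2πR = 2π·31 = 194.778745
per-turn = √(194.778745² + 29²) = √(37938.7593 + 841) = √38779.7593 = 196.925771
L = 6 × 196.925771 = 1181.554627
V = π·0.5² × L = 0.785398 × 1181.554627 = 927.990834

L=1181.555 V=927.991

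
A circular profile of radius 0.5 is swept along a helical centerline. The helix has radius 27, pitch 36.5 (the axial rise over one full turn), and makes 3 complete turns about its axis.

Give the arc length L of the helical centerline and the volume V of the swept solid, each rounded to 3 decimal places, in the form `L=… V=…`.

2πR = 2π·27 = 169.646003
per-turn = √(169.646003² + 36.5²) = √(28779.7664 + 1332.25) = √30112.0164 = 173.528143
L = 3 × 173.528143 = 520.584429
V = π·0.5² × L = 0.785398 × 520.584429 = 408.866055

L=520.584 V=408.866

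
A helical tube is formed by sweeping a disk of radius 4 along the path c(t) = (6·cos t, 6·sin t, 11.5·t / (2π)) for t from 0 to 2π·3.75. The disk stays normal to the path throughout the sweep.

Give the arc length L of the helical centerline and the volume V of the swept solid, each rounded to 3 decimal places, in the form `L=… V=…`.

L=147.803 V=7429.387

2πR = 2π·6 = 37.699112
per-turn = √(37.699112² + 11.5²) = √(1421.2230 + 132.25) = √1553.4730 = 39.414122
L = 3.75 × 39.414122 = 147.802958
V = π·4² × L = 50.265482 × 147.802958 = 7429.387017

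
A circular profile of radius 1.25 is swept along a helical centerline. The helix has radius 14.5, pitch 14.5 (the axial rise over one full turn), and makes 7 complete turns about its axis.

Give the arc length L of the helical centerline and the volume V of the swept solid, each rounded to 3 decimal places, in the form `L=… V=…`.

2πR = 2π·14.5 = 91.106187
per-turn = √(91.106187² + 14.5²) = √(8300.3373 + 210.25) = √8510.5873 = 92.252844
L = 7 × 92.252844 = 645.769911
V = π·1.25² × L = 4.908739 × 645.769911 = 3169.915637

L=645.770 V=3169.916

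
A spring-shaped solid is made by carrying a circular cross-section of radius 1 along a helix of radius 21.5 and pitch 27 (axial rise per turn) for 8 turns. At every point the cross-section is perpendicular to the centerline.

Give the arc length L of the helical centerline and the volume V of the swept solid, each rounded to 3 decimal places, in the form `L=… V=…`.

2πR = 2π·21.5 = 135.088484
per-turn = √(135.088484² + 27²) = √(18248.8985 + 729) = √18977.8985 = 137.760294
L = 8 × 137.760294 = 1102.082350
V = π·1² × L = 3.141593 × 1102.082350 = 3462.293815

L=1102.082 V=3462.294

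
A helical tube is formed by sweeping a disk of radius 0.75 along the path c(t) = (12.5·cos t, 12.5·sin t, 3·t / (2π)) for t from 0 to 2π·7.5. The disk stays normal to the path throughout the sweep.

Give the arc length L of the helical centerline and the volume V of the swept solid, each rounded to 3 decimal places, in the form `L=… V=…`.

L=589.478 V=1041.694

2πR = 2π·12.5 = 78.539816
per-turn = √(78.539816² + 3²) = √(6168.5028 + 9) = √6177.5028 = 78.597091
L = 7.5 × 78.597091 = 589.478184
V = π·0.75² × L = 1.767146 × 589.478184 = 1041.693937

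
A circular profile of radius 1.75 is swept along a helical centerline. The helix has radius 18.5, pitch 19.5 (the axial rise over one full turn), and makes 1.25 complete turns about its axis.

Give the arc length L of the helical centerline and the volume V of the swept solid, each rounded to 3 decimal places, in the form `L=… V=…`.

2πR = 2π·18.5 = 116.238928
per-turn = √(116.238928² + 19.5²) = √(13511.4884 + 380.25) = √13891.7384 = 117.863219
L = 1.25 × 117.863219 = 147.329024
V = π·1.75² × L = 9.621128 × 147.329024 = 1417.471324

L=147.329 V=1417.471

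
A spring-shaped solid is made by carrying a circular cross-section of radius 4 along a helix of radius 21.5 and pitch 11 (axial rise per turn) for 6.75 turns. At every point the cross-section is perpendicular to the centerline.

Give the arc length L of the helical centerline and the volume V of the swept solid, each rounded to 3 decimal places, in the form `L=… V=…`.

2πR = 2π·21.5 = 135.088484
per-turn = √(135.088484² + 11²) = √(18248.8985 + 121) = √18369.8985 = 135.535599
L = 6.75 × 135.535599 = 914.865292
V = π·4² × L = 50.265482 × 914.865292 = 45986.145275

L=914.865 V=45986.145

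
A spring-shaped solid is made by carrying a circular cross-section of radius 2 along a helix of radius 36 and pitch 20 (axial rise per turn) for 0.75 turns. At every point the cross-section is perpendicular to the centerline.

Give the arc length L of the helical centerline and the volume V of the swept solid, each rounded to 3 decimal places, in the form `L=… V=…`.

L=170.308 V=2140.152

2πR = 2π·36 = 226.194671
per-turn = √(226.194671² + 20²) = √(51164.0292 + 400) = √51564.0292 = 227.077144
L = 0.75 × 227.077144 = 170.307858
V = π·2² × L = 12.566371 × 170.307858 = 2140.151660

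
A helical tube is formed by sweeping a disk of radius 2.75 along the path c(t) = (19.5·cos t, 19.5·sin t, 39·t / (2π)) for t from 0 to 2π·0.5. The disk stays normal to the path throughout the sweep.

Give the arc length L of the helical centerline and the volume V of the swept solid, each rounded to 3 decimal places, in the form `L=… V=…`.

2πR = 2π·19.5 = 122.522113
per-turn = √(122.522113² + 39²) = √(15011.6683 + 1521) = √16532.6683 = 128.579424
L = 0.5 × 128.579424 = 64.289712
V = π·2.75² × L = 23.758294 × 64.289712 = 1527.413908

L=64.290 V=1527.414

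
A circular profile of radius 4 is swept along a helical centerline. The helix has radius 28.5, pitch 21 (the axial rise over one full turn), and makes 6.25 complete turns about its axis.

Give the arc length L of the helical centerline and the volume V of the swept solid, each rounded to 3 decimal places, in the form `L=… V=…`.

L=1126.862 V=56642.266

2πR = 2π·28.5 = 179.070781
per-turn = √(179.070781² + 21²) = √(32066.3447 + 441) = √32507.3447 = 180.297933
L = 6.25 × 180.297933 = 1126.862082
V = π·4² × L = 50.265482 × 1126.862082 = 56642.266225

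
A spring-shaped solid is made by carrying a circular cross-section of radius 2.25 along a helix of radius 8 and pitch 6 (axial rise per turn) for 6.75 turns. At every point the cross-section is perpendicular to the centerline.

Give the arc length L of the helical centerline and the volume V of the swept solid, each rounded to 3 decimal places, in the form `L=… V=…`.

2πR = 2π·8 = 50.265482
per-turn = √(50.265482² + 6²) = √(2526.6187 + 36) = √2562.6187 = 50.622315
L = 6.75 × 50.622315 = 341.700623
V = π·2.25² × L = 15.904313 × 341.700623 = 5434.513595

L=341.701 V=5434.514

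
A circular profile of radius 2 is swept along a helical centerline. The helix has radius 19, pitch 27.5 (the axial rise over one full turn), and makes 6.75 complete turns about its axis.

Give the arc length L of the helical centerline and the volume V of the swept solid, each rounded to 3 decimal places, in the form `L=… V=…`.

L=826.922 V=10391.409

2πR = 2π·19 = 119.380521
per-turn = √(119.380521² + 27.5²) = √(14251.7088 + 756.25) = √15007.9588 = 122.506974
L = 6.75 × 122.506974 = 826.922077
V = π·2² × L = 12.566371 × 826.922077 = 10391.409284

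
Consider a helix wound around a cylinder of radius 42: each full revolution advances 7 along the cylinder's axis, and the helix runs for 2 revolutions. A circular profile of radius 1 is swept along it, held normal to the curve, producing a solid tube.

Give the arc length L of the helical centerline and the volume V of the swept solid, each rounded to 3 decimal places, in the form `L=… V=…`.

2πR = 2π·42 = 263.893783
per-turn = √(263.893783² + 7²) = √(69639.9287 + 49) = √69688.9287 = 263.986607
L = 2 × 263.986607 = 527.973214
V = π·1² × L = 3.141593 × 527.973214 = 1658.676770

L=527.973 V=1658.677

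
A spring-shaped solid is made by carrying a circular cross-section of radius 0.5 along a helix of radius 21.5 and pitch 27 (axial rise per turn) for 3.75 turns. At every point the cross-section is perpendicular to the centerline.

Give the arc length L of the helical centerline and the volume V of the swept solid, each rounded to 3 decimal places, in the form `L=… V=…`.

2πR = 2π·21.5 = 135.088484
per-turn = √(135.088484² + 27²) = √(18248.8985 + 729) = √18977.8985 = 137.760294
L = 3.75 × 137.760294 = 516.601102
V = π·0.5² × L = 0.785398 × 516.601102 = 405.737556

L=516.601 V=405.738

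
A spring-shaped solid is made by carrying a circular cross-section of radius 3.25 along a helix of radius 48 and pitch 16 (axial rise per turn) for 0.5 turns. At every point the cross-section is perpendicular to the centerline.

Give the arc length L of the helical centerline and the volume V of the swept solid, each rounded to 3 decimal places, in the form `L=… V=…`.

2πR = 2π·48 = 301.592895
per-turn = √(301.592895² + 16²) = √(90958.2742 + 256) = √91214.2742 = 302.017010
L = 0.5 × 302.017010 = 151.008505
V = π·3.25² × L = 33.183072 × 151.008505 = 5010.926150

L=151.009 V=5010.926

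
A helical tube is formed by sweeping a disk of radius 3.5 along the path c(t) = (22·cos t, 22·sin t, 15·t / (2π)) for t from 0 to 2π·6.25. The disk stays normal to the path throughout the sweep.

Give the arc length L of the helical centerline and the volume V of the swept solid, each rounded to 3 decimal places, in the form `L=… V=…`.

L=869.010 V=33443.413

2πR = 2π·22 = 138.230077
per-turn = √(138.230077² + 15²) = √(19107.5541 + 225) = √19332.5541 = 139.041555
L = 6.25 × 139.041555 = 869.009721
V = π·3.5² × L = 38.484510 × 869.009721 = 33443.413307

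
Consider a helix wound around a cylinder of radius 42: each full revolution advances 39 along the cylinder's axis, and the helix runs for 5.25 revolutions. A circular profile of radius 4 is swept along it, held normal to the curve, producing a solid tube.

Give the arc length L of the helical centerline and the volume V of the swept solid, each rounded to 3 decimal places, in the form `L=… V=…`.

L=1400.490 V=70396.321

2πR = 2π·42 = 263.893783
per-turn = √(263.893783² + 39²) = √(69639.9287 + 1521) = √71160.9287 = 266.760058
L = 5.25 × 266.760058 = 1400.490306
V = π·4² × L = 50.265482 × 1400.490306 = 70396.320887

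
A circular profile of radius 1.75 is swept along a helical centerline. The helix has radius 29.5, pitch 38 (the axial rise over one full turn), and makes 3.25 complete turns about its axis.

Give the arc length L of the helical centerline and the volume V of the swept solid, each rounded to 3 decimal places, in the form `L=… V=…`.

2πR = 2π·29.5 = 185.353967
per-turn = √(185.353967² + 38²) = √(34356.0929 + 1444) = √35800.0929 = 189.209125
L = 3.25 × 189.209125 = 614.929656
V = π·1.75² × L = 9.621128 × 614.929656 = 5916.316622

L=614.930 V=5916.317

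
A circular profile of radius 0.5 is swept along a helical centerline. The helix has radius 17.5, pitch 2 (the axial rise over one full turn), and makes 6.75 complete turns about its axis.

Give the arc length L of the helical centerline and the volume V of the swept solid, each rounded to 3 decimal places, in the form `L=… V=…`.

L=742.324 V=583.020

2πR = 2π·17.5 = 109.955743
per-turn = √(109.955743² + 2²) = √(12090.2654 + 4) = √12094.2654 = 109.973931
L = 6.75 × 109.973931 = 742.324031
V = π·0.5² × L = 0.785398 × 742.324031 = 583.019931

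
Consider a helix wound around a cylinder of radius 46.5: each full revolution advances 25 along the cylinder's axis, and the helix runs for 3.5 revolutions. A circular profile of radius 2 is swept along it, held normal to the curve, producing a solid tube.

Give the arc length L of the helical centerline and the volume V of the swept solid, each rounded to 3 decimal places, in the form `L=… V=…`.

L=1026.325 V=12897.182

2πR = 2π·46.5 = 292.168117
per-turn = √(292.168117² + 25²) = √(85362.2085 + 625) = √85987.2085 = 293.235756
L = 3.5 × 293.235756 = 1026.325145
V = π·2² × L = 12.566371 × 1026.325145 = 12897.182146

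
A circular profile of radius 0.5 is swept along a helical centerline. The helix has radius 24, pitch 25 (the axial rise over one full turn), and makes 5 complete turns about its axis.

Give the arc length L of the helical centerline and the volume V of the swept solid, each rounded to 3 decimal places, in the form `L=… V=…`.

2πR = 2π·24 = 150.796447
per-turn = √(150.796447² + 25²) = √(22739.5685 + 625) = √23364.5685 = 152.854730
L = 5 × 152.854730 = 764.273651
V = π·0.5² × L = 0.785398 × 764.273651 = 600.259122

L=764.274 V=600.259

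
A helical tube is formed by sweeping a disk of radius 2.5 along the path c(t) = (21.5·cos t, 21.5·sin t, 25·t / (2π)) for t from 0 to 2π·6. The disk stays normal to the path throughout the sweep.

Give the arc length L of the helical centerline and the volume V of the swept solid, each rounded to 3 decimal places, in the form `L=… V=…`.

2πR = 2π·21.5 = 135.088484
per-turn = √(135.088484² + 25²) = √(18248.8985 + 625) = √18873.8985 = 137.382308
L = 6 × 137.382308 = 824.293848
V = π·2.5² × L = 19.634954 × 824.293848 = 16184.971852

L=824.294 V=16184.972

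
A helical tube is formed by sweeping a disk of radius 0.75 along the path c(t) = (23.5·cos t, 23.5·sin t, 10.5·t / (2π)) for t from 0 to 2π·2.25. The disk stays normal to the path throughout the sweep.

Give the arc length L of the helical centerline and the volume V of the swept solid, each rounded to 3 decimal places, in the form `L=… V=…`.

2πR = 2π·23.5 = 147.654855
per-turn = √(147.654855² + 10.5²) = √(21801.9561 + 110.25) = √21912.2061 = 148.027721
L = 2.25 × 148.027721 = 333.062372
V = π·0.75² × L = 1.767146 × 333.062372 = 588.569794

L=333.062 V=588.570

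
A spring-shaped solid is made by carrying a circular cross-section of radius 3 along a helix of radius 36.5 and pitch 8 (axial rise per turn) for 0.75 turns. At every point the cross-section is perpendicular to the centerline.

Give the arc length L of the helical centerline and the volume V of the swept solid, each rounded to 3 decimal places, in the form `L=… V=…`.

L=172.107 V=4866.206

2πR = 2π·36.5 = 229.336264
per-turn = √(229.336264² + 8²) = √(52595.1219 + 64) = √52659.1219 = 229.475754
L = 0.75 × 229.475754 = 172.106816
V = π·3² × L = 28.274334 × 172.106816 = 4866.205573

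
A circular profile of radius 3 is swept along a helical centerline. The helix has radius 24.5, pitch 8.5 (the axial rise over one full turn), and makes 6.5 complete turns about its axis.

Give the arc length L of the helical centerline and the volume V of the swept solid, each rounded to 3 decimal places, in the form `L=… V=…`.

L=1002.121 V=28334.317

2πR = 2π·24.5 = 153.938040
per-turn = √(153.938040² + 8.5²) = √(23696.9202 + 72.25) = √23769.1702 = 154.172534
L = 6.5 × 154.172534 = 1002.121469
V = π·3² × L = 28.274334 × 1002.121469 = 28334.317018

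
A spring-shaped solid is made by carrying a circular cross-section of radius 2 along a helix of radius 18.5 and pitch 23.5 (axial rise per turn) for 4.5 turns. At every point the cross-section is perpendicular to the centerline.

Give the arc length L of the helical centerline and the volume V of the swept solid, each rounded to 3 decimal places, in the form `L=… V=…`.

L=533.658 V=6706.142

2πR = 2π·18.5 = 116.238928
per-turn = √(116.238928² + 23.5²) = √(13511.4884 + 552.25) = √14063.7384 = 118.590634
L = 4.5 × 118.590634 = 533.657852
V = π·2² × L = 12.566371 × 533.657852 = 6706.142351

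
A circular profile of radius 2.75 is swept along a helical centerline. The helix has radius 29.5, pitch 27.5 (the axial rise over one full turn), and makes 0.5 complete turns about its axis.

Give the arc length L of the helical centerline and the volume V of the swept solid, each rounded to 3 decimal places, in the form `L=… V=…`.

2πR = 2π·29.5 = 185.353967
per-turn = √(185.353967² + 27.5²) = √(34356.0929 + 756.25) = √35112.3429 = 187.382878
L = 0.5 × 187.382878 = 93.691439
V = π·2.75² × L = 23.758294 × 93.691439 = 2225.948793

L=93.691 V=2225.949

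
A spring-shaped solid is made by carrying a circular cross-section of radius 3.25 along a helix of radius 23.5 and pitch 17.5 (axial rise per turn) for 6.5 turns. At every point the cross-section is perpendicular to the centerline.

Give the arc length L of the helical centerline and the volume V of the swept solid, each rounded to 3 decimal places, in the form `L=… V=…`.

L=966.474 V=32070.572

2πR = 2π·23.5 = 147.654855
per-turn = √(147.654855² + 17.5²) = √(21801.9561 + 306.25) = √22108.2061 = 148.688285
L = 6.5 × 148.688285 = 966.473853
V = π·3.25² × L = 33.183072 × 966.473853 = 32070.571842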